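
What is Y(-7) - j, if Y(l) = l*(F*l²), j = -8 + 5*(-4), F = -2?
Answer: 714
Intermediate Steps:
j = -28 (j = -8 - 20 = -28)
Y(l) = -2*l³ (Y(l) = l*(-2*l²) = -2*l³)
Y(-7) - j = -2*(-7)³ - 1*(-28) = -2*(-343) + 28 = 686 + 28 = 714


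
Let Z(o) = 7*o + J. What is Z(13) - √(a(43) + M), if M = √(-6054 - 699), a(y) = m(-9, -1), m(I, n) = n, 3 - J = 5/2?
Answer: 183/2 - √(-1 + I*√6753) ≈ 85.129 - 6.4491*I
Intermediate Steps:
J = ½ (J = 3 - 5/2 = ½ ≈ 0.50000)
Z(o) = ½ + 7*o (Z(o) = 7*o + ½ = ½ + 7*o)
a(y) = -1
M = I*√6753 (M = √(-6753) = I*√6753 ≈ 82.177*I)
Z(13) - √(a(43) + M) = (½ + 7*13) - √(-1 + I*√6753) = (½ + 91) - √(-1 + I*√6753) = 183/2 - √(-1 + I*√6753)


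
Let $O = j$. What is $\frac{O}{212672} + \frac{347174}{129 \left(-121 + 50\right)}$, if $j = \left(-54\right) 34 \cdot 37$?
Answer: $- \frac{18614094529}{486965712} \approx -38.225$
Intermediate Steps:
$j = -67932$ ($j = \left(-1836\right) 37 = -67932$)
$O = -67932$
$\frac{O}{212672} + \frac{347174}{129 \left(-121 + 50\right)} = - \frac{67932}{212672} + \frac{347174}{129 \left(-121 + 50\right)} = \left(-67932\right) \frac{1}{212672} + \frac{347174}{129 \left(-71\right)} = - \frac{16983}{53168} + \frac{347174}{-9159} = - \frac{16983}{53168} + 347174 \left(- \frac{1}{9159}\right) = - \frac{16983}{53168} - \frac{347174}{9159} = - \frac{18614094529}{486965712}$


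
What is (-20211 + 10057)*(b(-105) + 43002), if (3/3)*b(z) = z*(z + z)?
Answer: -660538008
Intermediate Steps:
b(z) = 2*z² (b(z) = z*(z + z) = z*(2*z) = 2*z²)
(-20211 + 10057)*(b(-105) + 43002) = (-20211 + 10057)*(2*(-105)² + 43002) = -10154*(2*11025 + 43002) = -10154*(22050 + 43002) = -10154*65052 = -660538008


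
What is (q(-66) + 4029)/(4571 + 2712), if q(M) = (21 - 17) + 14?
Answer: 4047/7283 ≈ 0.55568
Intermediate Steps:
q(M) = 18 (q(M) = 4 + 14 = 18)
(q(-66) + 4029)/(4571 + 2712) = (18 + 4029)/(4571 + 2712) = 4047/7283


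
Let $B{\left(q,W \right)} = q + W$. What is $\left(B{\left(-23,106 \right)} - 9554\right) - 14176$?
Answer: $-23647$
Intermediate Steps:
$B{\left(q,W \right)} = W + q$
$\left(B{\left(-23,106 \right)} - 9554\right) - 14176 = \left(\left(106 - 23\right) - 9554\right) - 14176 = \left(83 - 9554\right) - 14176 = -9471 - 14176 = -23647$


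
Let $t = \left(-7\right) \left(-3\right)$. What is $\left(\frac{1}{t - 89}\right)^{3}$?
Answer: $- \frac{1}{314432} \approx -3.1803 \cdot 10^{-6}$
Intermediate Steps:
$t = 21$
$\left(\frac{1}{t - 89}\right)^{3} = \left(\frac{1}{21 - 89}\right)^{3} = \left(\frac{1}{-68}\right)^{3} = \left(- \frac{1}{68}\right)^{3} = - \frac{1}{314432}$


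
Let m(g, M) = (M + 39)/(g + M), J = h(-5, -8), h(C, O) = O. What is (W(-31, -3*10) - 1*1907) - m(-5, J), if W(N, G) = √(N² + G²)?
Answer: -24760/13 + √1861 ≈ -1861.5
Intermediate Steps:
J = -8
m(g, M) = (39 + M)/(M + g)
W(N, G) = √(G² + N²)
(W(-31, -3*10) - 1*1907) - m(-5, J) = (√((-3*10)² + (-31)²) - 1*1907) - (39 - 8)/(-8 - 5) = (√((-30)² + 961) - 1907) - 31/(-13) = (√(900 + 961) - 1907) - (-1)*31/13 = (√1861 - 1907) - 1*(-31/13) = (-1907 + √1861) + 31/13 = -24760/13 + √1861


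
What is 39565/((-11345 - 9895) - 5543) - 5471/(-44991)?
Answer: -1633539122/1204993953 ≈ -1.3556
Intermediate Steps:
39565/((-11345 - 9895) - 5543) - 5471/(-44991) = 39565/(-21240 - 5543) - 5471*(-1/44991) = 39565/(-26783) + 5471/44991 = 39565*(-1/26783) + 5471/44991 = -39565/26783 + 5471/44991 = -1633539122/1204993953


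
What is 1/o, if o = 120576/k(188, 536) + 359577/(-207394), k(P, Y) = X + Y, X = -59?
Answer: 32975646/8278406905 ≈ 0.0039833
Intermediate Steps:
k(P, Y) = -59 + Y
o = 8278406905/32975646 (o = 120576/(-59 + 536) + 359577/(-207394) = 120576/477 + 359577*(-1/207394) = 120576*(1/477) - 359577/207394 = 40192/159 - 359577/207394 = 8278406905/32975646 ≈ 251.05)
1/o = 1/(8278406905/32975646) = 32975646/8278406905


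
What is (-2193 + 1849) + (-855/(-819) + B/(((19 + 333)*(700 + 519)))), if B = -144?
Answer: -836963781/2440438 ≈ -342.96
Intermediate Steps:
(-2193 + 1849) + (-855/(-819) + B/(((19 + 333)*(700 + 519)))) = (-2193 + 1849) + (-855/(-819) - 144*1/((19 + 333)*(700 + 519))) = -344 + (-855*(-1/819) - 144/(352*1219)) = -344 + (95/91 - 144/429088) = -344 + (95/91 - 144*1/429088) = -344 + (95/91 - 9/26818) = -344 + 2546891/2440438 = -836963781/2440438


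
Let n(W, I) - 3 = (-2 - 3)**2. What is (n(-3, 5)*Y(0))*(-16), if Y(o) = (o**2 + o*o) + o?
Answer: 0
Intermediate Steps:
n(W, I) = 28 (n(W, I) = 3 + (-2 - 3)**2 = 3 + (-5)**2 = 3 + 25 = 28)
Y(o) = o + 2*o**2 (Y(o) = (o**2 + o**2) + o = 2*o**2 + o = o + 2*o**2)
(n(-3, 5)*Y(0))*(-16) = (28*(0*(1 + 2*0)))*(-16) = (28*(0*(1 + 0)))*(-16) = (28*(0*1))*(-16) = (28*0)*(-16) = 0*(-16) = 0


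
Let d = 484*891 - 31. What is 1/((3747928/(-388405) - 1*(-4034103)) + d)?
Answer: 388405/1734347313052 ≈ 2.2395e-7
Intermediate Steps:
d = 431213 (d = 431244 - 31 = 431213)
1/((3747928/(-388405) - 1*(-4034103)) + d) = 1/((3747928/(-388405) - 1*(-4034103)) + 431213) = 1/((3747928*(-1/388405) + 4034103) + 431213) = 1/((-3747928/388405 + 4034103) + 431213) = 1/(1566862027787/388405 + 431213) = 1/(1734347313052/388405) = 388405/1734347313052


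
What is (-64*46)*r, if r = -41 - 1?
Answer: 123648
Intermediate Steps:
r = -42
(-64*46)*r = -64*46*(-42) = -2944*(-42) = 123648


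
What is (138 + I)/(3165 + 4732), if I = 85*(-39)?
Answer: -3177/7897 ≈ -0.40230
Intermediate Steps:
I = -3315
(138 + I)/(3165 + 4732) = (138 - 3315)/(3165 + 4732) = -3177/7897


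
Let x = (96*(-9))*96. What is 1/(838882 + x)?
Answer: 1/755938 ≈ 1.3229e-6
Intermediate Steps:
x = -82944 (x = -864*96 = -82944)
1/(838882 + x) = 1/(838882 - 82944) = 1/755938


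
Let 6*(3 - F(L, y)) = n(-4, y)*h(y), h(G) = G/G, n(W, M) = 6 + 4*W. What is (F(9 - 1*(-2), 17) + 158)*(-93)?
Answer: -15128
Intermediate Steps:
h(G) = 1
F(L, y) = 14/3 (F(L, y) = 3 - (6 + 4*(-4))/6 = 3 - (6 - 16)/6 = 3 - (-5)/3 = 3 - ⅙*(-10) = 3 + 5/3 = 14/3)
(F(9 - 1*(-2), 17) + 158)*(-93) = (14/3 + 158)*(-93) = (488/3)*(-93) = -15128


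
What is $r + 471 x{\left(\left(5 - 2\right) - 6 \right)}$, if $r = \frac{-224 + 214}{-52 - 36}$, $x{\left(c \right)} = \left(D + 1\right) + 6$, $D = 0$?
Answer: $\frac{145073}{44} \approx 3297.1$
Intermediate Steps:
$x{\left(c \right)} = 7$ ($x{\left(c \right)} = \left(0 + 1\right) + 6 = 1 + 6 = 7$)
$r = \frac{5}{44}$ ($r = - \frac{10}{-88} = \left(-10\right) \left(- \frac{1}{88}\right) = \frac{5}{44} \approx 0.11364$)
$r + 471 x{\left(\left(5 - 2\right) - 6 \right)} = \frac{5}{44} + 471 \cdot 7 = \frac{5}{44} + 3297 = \frac{145073}{44}$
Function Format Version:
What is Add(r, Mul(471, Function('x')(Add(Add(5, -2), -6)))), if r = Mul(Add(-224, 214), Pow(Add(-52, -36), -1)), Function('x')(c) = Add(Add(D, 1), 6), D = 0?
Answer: Rational(145073, 44) ≈ 3297.1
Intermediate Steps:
Function('x')(c) = 7 (Function('x')(c) = Add(Add(0, 1), 6) = Add(1, 6) = 7)
r = Rational(5, 44) (r = Mul(-10, Pow(-88, -1)) = Mul(-10, Rational(-1, 88)) = Rational(5, 44) ≈ 0.11364)
Add(r, Mul(471, Function('x')(Add(Add(5, -2), -6)))) = Add(Rational(5, 44), Mul(471, 7)) = Add(Rational(5, 44), 3297) = Rational(145073, 44)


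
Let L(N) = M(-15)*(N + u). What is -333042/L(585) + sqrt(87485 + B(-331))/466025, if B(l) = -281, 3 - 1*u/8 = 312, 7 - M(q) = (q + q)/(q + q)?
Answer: 55507/1887 + 26*sqrt(129)/466025 ≈ 29.416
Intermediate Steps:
M(q) = 6 (M(q) = 7 - (q + q)/(q + q) = 7 - 2*q/(2*q) = 7 - 2*q*1/(2*q) = 7 - 1*1 = 7 - 1 = 6)
u = -2472 (u = 24 - 8*312 = 24 - 2496 = -2472)
L(N) = -14832 + 6*N (L(N) = 6*(N - 2472) = 6*(-2472 + N) = -14832 + 6*N)
-333042/L(585) + sqrt(87485 + B(-331))/466025 = -333042/(-14832 + 6*585) + sqrt(87485 - 281)/466025 = -333042/(-14832 + 3510) + sqrt(87204)*(1/466025) = -333042/(-11322) + (26*sqrt(129))*(1/466025) = -333042*(-1/11322) + 26*sqrt(129)/466025 = 55507/1887 + 26*sqrt(129)/466025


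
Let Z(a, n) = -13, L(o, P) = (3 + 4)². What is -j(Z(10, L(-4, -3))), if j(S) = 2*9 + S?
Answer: -5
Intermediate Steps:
L(o, P) = 49 (L(o, P) = 7² = 49)
j(S) = 18 + S
-j(Z(10, L(-4, -3))) = -(18 - 13) = -1*5 = -5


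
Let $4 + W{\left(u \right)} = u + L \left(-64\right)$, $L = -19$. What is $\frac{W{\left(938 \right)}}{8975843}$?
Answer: $\frac{2150}{8975843} \approx 0.00023953$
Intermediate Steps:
$W{\left(u \right)} = 1212 + u$ ($W{\left(u \right)} = -4 + \left(u - -1216\right) = -4 + \left(u + 1216\right) = -4 + \left(1216 + u\right) = 1212 + u$)
$\frac{W{\left(938 \right)}}{8975843} = \frac{1212 + 938}{8975843} = 2150 \cdot \frac{1}{8975843} = \frac{2150}{8975843}$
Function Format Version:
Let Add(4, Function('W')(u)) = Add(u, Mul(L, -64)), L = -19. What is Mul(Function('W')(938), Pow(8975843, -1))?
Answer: Rational(2150, 8975843) ≈ 0.00023953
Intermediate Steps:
Function('W')(u) = Add(1212, u) (Function('W')(u) = Add(-4, Add(u, Mul(-19, -64))) = Add(-4, Add(u, 1216)) = Add(-4, Add(1216, u)) = Add(1212, u))
Mul(Function('W')(938), Pow(8975843, -1)) = Mul(Add(1212, 938), Pow(8975843, -1)) = Mul(2150, Rational(1, 8975843)) = Rational(2150, 8975843)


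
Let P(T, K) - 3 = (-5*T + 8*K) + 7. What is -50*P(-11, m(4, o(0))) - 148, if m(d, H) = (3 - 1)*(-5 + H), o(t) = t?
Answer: 602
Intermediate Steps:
m(d, H) = -10 + 2*H (m(d, H) = 2*(-5 + H) = -10 + 2*H)
P(T, K) = 10 - 5*T + 8*K (P(T, K) = 3 + ((-5*T + 8*K) + 7) = 3 + (7 - 5*T + 8*K) = 10 - 5*T + 8*K)
-50*P(-11, m(4, o(0))) - 148 = -50*(10 - 5*(-11) + 8*(-10 + 2*0)) - 148 = -50*(10 + 55 + 8*(-10 + 0)) - 148 = -50*(10 + 55 + 8*(-10)) - 148 = -50*(10 + 55 - 80) - 148 = -50*(-15) - 148 = 750 - 148 = 602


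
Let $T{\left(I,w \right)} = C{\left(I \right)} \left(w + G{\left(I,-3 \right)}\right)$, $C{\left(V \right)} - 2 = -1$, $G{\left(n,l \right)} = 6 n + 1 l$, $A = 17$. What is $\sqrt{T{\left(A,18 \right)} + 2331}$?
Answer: $12 \sqrt{17} \approx 49.477$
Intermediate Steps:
$G{\left(n,l \right)} = l + 6 n$ ($G{\left(n,l \right)} = 6 n + l = l + 6 n$)
$C{\left(V \right)} = 1$ ($C{\left(V \right)} = 2 - 1 = 1$)
$T{\left(I,w \right)} = -3 + w + 6 I$ ($T{\left(I,w \right)} = 1 \left(w + \left(-3 + 6 I\right)\right) = 1 \left(-3 + w + 6 I\right) = -3 + w + 6 I$)
$\sqrt{T{\left(A,18 \right)} + 2331} = \sqrt{\left(-3 + 18 + 6 \cdot 17\right) + 2331} = \sqrt{\left(-3 + 18 + 102\right) + 2331} = \sqrt{117 + 2331} = \sqrt{2448} = 12 \sqrt{17}$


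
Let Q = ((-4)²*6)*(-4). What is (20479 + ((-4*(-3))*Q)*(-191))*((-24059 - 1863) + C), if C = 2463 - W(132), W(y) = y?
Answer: -21246219737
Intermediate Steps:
Q = -384 (Q = (16*6)*(-4) = 96*(-4) = -384)
C = 2331 (C = 2463 - 1*132 = 2463 - 132 = 2331)
(20479 + ((-4*(-3))*Q)*(-191))*((-24059 - 1863) + C) = (20479 + (-4*(-3)*(-384))*(-191))*((-24059 - 1863) + 2331) = (20479 + (12*(-384))*(-191))*(-25922 + 2331) = (20479 - 4608*(-191))*(-23591) = (20479 + 880128)*(-23591) = 900607*(-23591) = -21246219737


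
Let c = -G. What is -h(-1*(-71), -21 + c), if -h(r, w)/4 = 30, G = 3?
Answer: 120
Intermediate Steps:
c = -3 (c = -1*3 = -3)
h(r, w) = -120 (h(r, w) = -4*30 = -120)
-h(-1*(-71), -21 + c) = -1*(-120) = 120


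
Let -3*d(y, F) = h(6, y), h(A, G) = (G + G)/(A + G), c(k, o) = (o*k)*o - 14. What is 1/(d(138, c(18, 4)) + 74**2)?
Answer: 36/197113 ≈ 0.00018264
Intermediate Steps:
c(k, o) = -14 + k*o**2 (c(k, o) = (k*o)*o - 14 = k*o**2 - 14 = -14 + k*o**2)
h(A, G) = 2*G/(A + G) (h(A, G) = (2*G)/(A + G) = 2*G/(A + G))
d(y, F) = -2*y/(3*(6 + y))
1/(d(138, c(18, 4)) + 74**2) = 1/(-2*138/(18 + 3*138) + 74**2) = 1/(-2*138/(18 + 414) + 5476) = 1/(-2*138/432 + 5476) = 1/(-2*138*1/432 + 5476) = 1/(-23/36 + 5476) = 1/(197113/36) = 36/197113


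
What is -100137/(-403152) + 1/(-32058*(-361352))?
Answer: 12083430004939/48647942035992 ≈ 0.24839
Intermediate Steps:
-100137/(-403152) + 1/(-32058*(-361352)) = -100137*(-1/403152) - 1/32058*(-1/361352) = 33379/134384 + 1/11584222416 = 12083430004939/48647942035992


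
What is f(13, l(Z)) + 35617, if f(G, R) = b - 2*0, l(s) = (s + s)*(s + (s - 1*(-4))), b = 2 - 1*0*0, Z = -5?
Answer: 35619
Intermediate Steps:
b = 2 (b = 2 - 0*0 = 2 - 1*0 = 2 + 0 = 2)
l(s) = 2*s*(4 + 2*s) (l(s) = (2*s)*(s + (s + 4)) = (2*s)*(s + (4 + s)) = (2*s)*(4 + 2*s) = 2*s*(4 + 2*s))
f(G, R) = 2 (f(G, R) = 2 - 2*0 = 2 + 0 = 2)
f(13, l(Z)) + 35617 = 2 + 35617 = 35619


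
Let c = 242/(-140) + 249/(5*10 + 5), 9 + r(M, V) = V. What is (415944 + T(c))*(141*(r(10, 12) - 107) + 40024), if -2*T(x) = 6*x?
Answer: 812205772440/77 ≈ 1.0548e+10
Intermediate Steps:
r(M, V) = -9 + V
c = 431/154 (c = 242*(-1/140) + 249/(50 + 5) = -121/70 + 249/55 = 431/154 ≈ 2.7987)
T(x) = -3*x
(415944 + T(c))*(141*(r(10, 12) - 107) + 40024) = (415944 - 3*431/154)*(141*((-9 + 12) - 107) + 40024) = (415944 - 1293/154)*(141*(3 - 107) + 40024) = 64054083*(141*(-104) + 40024)/154 = 64054083*(-14664 + 40024)/154 = (64054083/154)*25360 = 812205772440/77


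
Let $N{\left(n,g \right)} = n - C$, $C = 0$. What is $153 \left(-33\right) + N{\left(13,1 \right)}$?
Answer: $-5036$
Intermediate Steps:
$N{\left(n,g \right)} = n$ ($N{\left(n,g \right)} = n - 0 = n + 0 = n$)
$153 \left(-33\right) + N{\left(13,1 \right)} = 153 \left(-33\right) + 13 = -5049 + 13 = -5036$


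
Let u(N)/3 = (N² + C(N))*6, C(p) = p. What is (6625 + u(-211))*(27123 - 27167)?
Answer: -35385020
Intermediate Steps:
u(N) = 18*N + 18*N² (u(N) = 3*((N² + N)*6) = 3*((N + N²)*6) = 3*(6*N + 6*N²) = 18*N + 18*N²)
(6625 + u(-211))*(27123 - 27167) = (6625 + 18*(-211)*(1 - 211))*(27123 - 27167) = (6625 + 18*(-211)*(-210))*(-44) = (6625 + 797580)*(-44) = 804205*(-44) = -35385020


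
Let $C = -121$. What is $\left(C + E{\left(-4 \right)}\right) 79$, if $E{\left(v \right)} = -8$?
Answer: $-10191$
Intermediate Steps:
$\left(C + E{\left(-4 \right)}\right) 79 = \left(-121 - 8\right) 79 = \left(-129\right) 79 = -10191$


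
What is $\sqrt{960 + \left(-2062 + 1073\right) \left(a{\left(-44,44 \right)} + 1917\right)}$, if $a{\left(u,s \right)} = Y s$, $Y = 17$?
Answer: $5 i \sqrt{105389} \approx 1623.2 i$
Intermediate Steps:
$a{\left(u,s \right)} = 17 s$
$\sqrt{960 + \left(-2062 + 1073\right) \left(a{\left(-44,44 \right)} + 1917\right)} = \sqrt{960 + \left(-2062 + 1073\right) \left(17 \cdot 44 + 1917\right)} = \sqrt{960 - 989 \left(748 + 1917\right)} = \sqrt{960 - 2635685} = \sqrt{-2634725} = 5 i \sqrt{105389}$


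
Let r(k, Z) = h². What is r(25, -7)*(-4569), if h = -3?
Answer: -41121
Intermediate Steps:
r(k, Z) = 9 (r(k, Z) = (-3)² = 9)
r(25, -7)*(-4569) = 9*(-4569) = -41121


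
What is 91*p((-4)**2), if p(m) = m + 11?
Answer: 2457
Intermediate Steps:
p(m) = 11 + m
91*p((-4)**2) = 91*(11 + (-4)**2) = 91*(11 + 16) = 91*27 = 2457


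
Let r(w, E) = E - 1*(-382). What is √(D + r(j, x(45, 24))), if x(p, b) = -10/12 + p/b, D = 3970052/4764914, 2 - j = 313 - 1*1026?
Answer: 5*√12550536362795046/28589484 ≈ 19.593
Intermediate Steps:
j = 715 (j = 2 - (313 - 1*1026) = 2 - (313 - 1026) = 2 - 1*(-713) = 2 + 713 = 715)
D = 1985026/2382457 (D = 3970052*(1/4764914) = 1985026/2382457 ≈ 0.83318)
x(p, b) = -⅚ + p/b (x(p, b) = -10*1/12 + p/b = -⅚ + p/b)
r(w, E) = 382 + E (r(w, E) = E + 382 = 382 + E)
√(D + r(j, x(45, 24))) = √(1985026/2382457 + (382 + (-⅚ + 45/24))) = √(1985026/2382457 + (382 + (-⅚ + 45*(1/24)))) = √(1985026/2382457 + (382 + (-⅚ + 15/8))) = √(1985026/2382457 + (382 + 25/24)) = √(1985026/2382457 + 9193/24) = √(21949567825/57178968) = 5*√12550536362795046/28589484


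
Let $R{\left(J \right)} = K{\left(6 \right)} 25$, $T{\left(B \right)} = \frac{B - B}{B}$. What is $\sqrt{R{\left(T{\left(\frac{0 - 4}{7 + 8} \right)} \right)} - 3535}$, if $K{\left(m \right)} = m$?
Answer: $i \sqrt{3385} \approx 58.181 i$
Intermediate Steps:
$T{\left(B \right)} = 0$ ($T{\left(B \right)} = \frac{0}{B} = 0$)
$R{\left(J \right)} = 150$ ($R{\left(J \right)} = 6 \cdot 25 = 150$)
$\sqrt{R{\left(T{\left(\frac{0 - 4}{7 + 8} \right)} \right)} - 3535} = \sqrt{150 - 3535} = \sqrt{-3385} = i \sqrt{3385}$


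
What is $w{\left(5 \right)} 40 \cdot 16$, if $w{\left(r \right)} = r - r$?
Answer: $0$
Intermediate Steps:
$w{\left(r \right)} = 0$
$w{\left(5 \right)} 40 \cdot 16 = 0 \cdot 40 \cdot 16 = 0 \cdot 16 = 0$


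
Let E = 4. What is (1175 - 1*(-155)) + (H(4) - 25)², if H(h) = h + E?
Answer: 1619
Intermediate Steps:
H(h) = 4 + h (H(h) = h + 4 = 4 + h)
(1175 - 1*(-155)) + (H(4) - 25)² = (1175 - 1*(-155)) + ((4 + 4) - 25)² = (1175 + 155) + (8 - 25)² = 1330 + (-17)² = 1330 + 289 = 1619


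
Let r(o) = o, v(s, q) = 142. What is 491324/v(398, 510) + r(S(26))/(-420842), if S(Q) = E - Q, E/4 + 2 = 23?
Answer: 51692441643/14939891 ≈ 3460.0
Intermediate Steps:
E = 84 (E = -8 + 4*23 = -8 + 92 = 84)
S(Q) = 84 - Q
491324/v(398, 510) + r(S(26))/(-420842) = 491324/142 + (84 - 1*26)/(-420842) = 491324*(1/142) + (84 - 26)*(-1/420842) = 245662/71 + 58*(-1/420842) = 245662/71 - 29/210421 = 51692441643/14939891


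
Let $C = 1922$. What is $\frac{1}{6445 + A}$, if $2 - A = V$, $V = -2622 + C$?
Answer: $\frac{1}{7147} \approx 0.00013992$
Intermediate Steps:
$V = -700$ ($V = -2622 + 1922 = -700$)
$A = 702$ ($A = 2 - -700 = 2 + 700 = 702$)
$\frac{1}{6445 + A} = \frac{1}{6445 + 702} = \frac{1}{7147}$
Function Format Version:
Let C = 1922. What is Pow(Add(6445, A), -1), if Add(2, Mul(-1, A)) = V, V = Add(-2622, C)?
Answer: Rational(1, 7147) ≈ 0.00013992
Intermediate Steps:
V = -700 (V = Add(-2622, 1922) = -700)
A = 702 (A = Add(2, Mul(-1, -700)) = Add(2, 700) = 702)
Pow(Add(6445, A), -1) = Pow(Add(6445, 702), -1) = Pow(7147, -1) = Rational(1, 7147)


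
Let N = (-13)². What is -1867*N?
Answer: -315523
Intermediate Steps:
N = 169
-1867*N = -1867*169 = -315523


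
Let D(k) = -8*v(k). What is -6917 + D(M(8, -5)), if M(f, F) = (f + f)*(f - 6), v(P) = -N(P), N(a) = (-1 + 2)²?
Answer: -6909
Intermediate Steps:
N(a) = 1 (N(a) = 1² = 1)
v(P) = -1 (v(P) = -1*1 = -1)
M(f, F) = 2*f*(-6 + f) (M(f, F) = (2*f)*(-6 + f) = 2*f*(-6 + f))
D(k) = 8 (D(k) = -8*(-1) = 8)
-6917 + D(M(8, -5)) = -6917 + 8 = -6909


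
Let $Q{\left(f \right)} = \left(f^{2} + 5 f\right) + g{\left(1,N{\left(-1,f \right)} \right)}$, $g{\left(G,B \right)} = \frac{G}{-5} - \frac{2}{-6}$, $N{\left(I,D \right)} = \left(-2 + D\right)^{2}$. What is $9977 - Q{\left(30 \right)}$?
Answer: $\frac{133903}{15} \approx 8926.9$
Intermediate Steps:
$g{\left(G,B \right)} = \frac{1}{3} - \frac{G}{5}$ ($g{\left(G,B \right)} = G \left(- \frac{1}{5}\right) - - \frac{1}{3} = - \frac{G}{5} + \frac{1}{3} = \frac{1}{3} - \frac{G}{5}$)
$Q{\left(f \right)} = \frac{2}{15} + f^{2} + 5 f$ ($Q{\left(f \right)} = \left(f^{2} + 5 f\right) + \left(\frac{1}{3} - \frac{1}{5}\right) = \left(f^{2} + 5 f\right) + \frac{2}{15} = \frac{2}{15} + f^{2} + 5 f$)
$9977 - Q{\left(30 \right)} = 9977 - \left(\frac{2}{15} + 30^{2} + 5 \cdot 30\right) = 9977 - \left(\frac{2}{15} + 900 + 150\right) = 9977 - \frac{15752}{15} = \frac{133903}{15}$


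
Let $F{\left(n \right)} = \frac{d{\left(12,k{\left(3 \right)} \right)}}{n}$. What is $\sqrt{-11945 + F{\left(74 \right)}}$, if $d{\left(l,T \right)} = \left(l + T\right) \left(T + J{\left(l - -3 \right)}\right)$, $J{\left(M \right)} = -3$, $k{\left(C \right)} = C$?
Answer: $i \sqrt{11945} \approx 109.29 i$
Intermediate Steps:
$d{\left(l,T \right)} = \left(-3 + T\right) \left(T + l\right)$ ($d{\left(l,T \right)} = \left(l + T\right) \left(T - 3\right) = \left(T + l\right) \left(-3 + T\right) = \left(-3 + T\right) \left(T + l\right)$)
$F{\left(n \right)} = 0$ ($F{\left(n \right)} = \frac{3^{2} - 9 - 36 + 3 \cdot 12}{n} = \frac{9 - 9 - 36 + 36}{n} = \frac{0}{n} = 0$)
$\sqrt{-11945 + F{\left(74 \right)}} = \sqrt{-11945 + 0} = \sqrt{-11945} = i \sqrt{11945}$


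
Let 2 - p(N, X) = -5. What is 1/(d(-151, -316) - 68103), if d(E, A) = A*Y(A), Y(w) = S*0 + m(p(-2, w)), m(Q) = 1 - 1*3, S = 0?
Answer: -1/67471 ≈ -1.4821e-5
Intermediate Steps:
p(N, X) = 7 (p(N, X) = 2 - 1*(-5) = 2 + 5 = 7)
m(Q) = -2 (m(Q) = 1 - 3 = -2)
Y(w) = -2 (Y(w) = 0*0 - 2 = 0 - 2 = -2)
d(E, A) = -2*A (d(E, A) = A*(-2) = -2*A)
1/(d(-151, -316) - 68103) = 1/(-2*(-316) - 68103) = 1/(632 - 68103) = 1/(-67471) = -1/67471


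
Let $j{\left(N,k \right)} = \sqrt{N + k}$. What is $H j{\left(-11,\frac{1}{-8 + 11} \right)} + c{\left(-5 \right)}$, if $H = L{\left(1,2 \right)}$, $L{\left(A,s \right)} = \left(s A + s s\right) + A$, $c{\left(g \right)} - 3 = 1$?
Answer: $4 + \frac{28 i \sqrt{6}}{3} \approx 4.0 + 22.862 i$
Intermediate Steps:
$c{\left(g \right)} = 4$ ($c{\left(g \right)} = 3 + 1 = 4$)
$L{\left(A,s \right)} = A + s^{2} + A s$ ($L{\left(A,s \right)} = \left(A s + s^{2}\right) + A = \left(s^{2} + A s\right) + A = A + s^{2} + A s$)
$H = 7$ ($H = 1 + 2^{2} + 1 \cdot 2 = 1 + 4 + 2 = 7$)
$H j{\left(-11,\frac{1}{-8 + 11} \right)} + c{\left(-5 \right)} = 7 \sqrt{-11 + \frac{1}{-8 + 11}} + 4 = 7 \sqrt{-11 + \frac{1}{3}} + 4 = 7 \sqrt{- \frac{32}{3}} + 4 = 7 \frac{4 i \sqrt{6}}{3} + 4 = \frac{28 i \sqrt{6}}{3} + 4 = 4 + \frac{28 i \sqrt{6}}{3}$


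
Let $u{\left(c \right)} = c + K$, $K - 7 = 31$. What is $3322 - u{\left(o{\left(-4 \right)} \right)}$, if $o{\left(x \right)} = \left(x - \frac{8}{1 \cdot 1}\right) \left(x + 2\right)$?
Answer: $3260$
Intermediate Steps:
$K = 38$ ($K = 7 + 31 = 38$)
$o{\left(x \right)} = \left(-8 + x\right) \left(2 + x\right)$ ($o{\left(x \right)} = \left(x - \frac{8}{1}\right) \left(2 + x\right) = \left(x - 8\right) \left(2 + x\right) = \left(-8 + x\right) \left(2 + x\right)$)
$u{\left(c \right)} = 38 + c$ ($u{\left(c \right)} = c + 38 = 38 + c$)
$3322 - u{\left(o{\left(-4 \right)} \right)} = 3322 - \left(38 - \left(-8 - 16\right)\right) = 3322 - \left(38 + \left(-16 + 16 + 24\right)\right) = 3322 - \left(38 + 24\right) = 3322 - 62 = 3260$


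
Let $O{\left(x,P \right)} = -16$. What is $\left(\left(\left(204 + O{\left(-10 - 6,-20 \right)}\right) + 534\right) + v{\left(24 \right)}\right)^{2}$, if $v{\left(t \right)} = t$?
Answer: $556516$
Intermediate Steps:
$\left(\left(\left(204 + O{\left(-10 - 6,-20 \right)}\right) + 534\right) + v{\left(24 \right)}\right)^{2} = \left(\left(\left(204 - 16\right) + 534\right) + 24\right)^{2} = \left(\left(188 + 534\right) + 24\right)^{2} = \left(722 + 24\right)^{2} = 746^{2} = 556516$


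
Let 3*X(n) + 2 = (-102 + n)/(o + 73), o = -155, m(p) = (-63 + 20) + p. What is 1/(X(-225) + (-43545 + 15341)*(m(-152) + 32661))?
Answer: -246/225255081581 ≈ -1.0921e-9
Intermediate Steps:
m(p) = -43 + p
X(n) = -31/123 - n/246 (X(n) = -⅔ + ((-102 + n)/(-155 + 73))/3 = -⅔ + ((-102 + n)/(-82))/3 = -⅔ + ((-102 + n)*(-1/82))/3 = -⅔ + (51/41 - n/82)/3 = -⅔ + (17/41 - n/246) = -31/123 - n/246)
1/(X(-225) + (-43545 + 15341)*(m(-152) + 32661)) = 1/((-31/123 - 1/246*(-225)) + (-43545 + 15341)*((-43 - 152) + 32661)) = 1/((-31/123 + 75/82) - 28204*(-195 + 32661)) = 1/(163/246 - 28204*32466) = 1/(163/246 - 915671064) = 1/(-225255081581/246) = -246/225255081581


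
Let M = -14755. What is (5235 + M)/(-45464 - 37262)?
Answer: 680/5909 ≈ 0.11508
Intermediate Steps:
(5235 + M)/(-45464 - 37262) = (5235 - 14755)/(-45464 - 37262) = -9520/(-82726) = -9520*(-1/82726) = 680/5909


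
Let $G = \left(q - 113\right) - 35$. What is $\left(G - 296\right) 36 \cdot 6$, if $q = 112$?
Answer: $-71712$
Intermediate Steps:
$G = -36$ ($G = \left(112 - 113\right) - 35 = -1 - 35 = -36$)
$\left(G - 296\right) 36 \cdot 6 = \left(-36 - 296\right) 36 \cdot 6 = \left(-332\right) 216 = -71712$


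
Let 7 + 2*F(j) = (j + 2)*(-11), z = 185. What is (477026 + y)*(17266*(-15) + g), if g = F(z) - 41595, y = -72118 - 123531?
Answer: -84868086609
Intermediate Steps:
y = -195649
F(j) = -29/2 - 11*j/2 (F(j) = -7/2 + ((j + 2)*(-11))/2 = -7/2 + ((2 + j)*(-11))/2 = -7/2 + (-22 - 11*j)/2 = -7/2 + (-11 - 11*j/2) = -29/2 - 11*j/2)
g = -42627 (g = (-29/2 - 11/2*185) - 41595 = (-29/2 - 2035/2) - 41595 = -1032 - 41595 = -42627)
(477026 + y)*(17266*(-15) + g) = (477026 - 195649)*(17266*(-15) - 42627) = 281377*(-258990 - 42627) = 281377*(-301617) = -84868086609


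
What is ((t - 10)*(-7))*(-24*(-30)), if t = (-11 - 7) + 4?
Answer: 120960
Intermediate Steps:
t = -14 (t = -18 + 4 = -14)
((t - 10)*(-7))*(-24*(-30)) = ((-14 - 10)*(-7))*(-24*(-30)) = -24*(-7)*720 = 168*720 = 120960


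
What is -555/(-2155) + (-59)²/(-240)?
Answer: -1473671/103440 ≈ -14.247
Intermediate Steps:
-555/(-2155) + (-59)²/(-240) = -555*(-1/2155) + 3481*(-1/240) = 111/431 - 3481/240 = -1473671/103440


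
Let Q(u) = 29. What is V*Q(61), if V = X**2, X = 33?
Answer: 31581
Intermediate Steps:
V = 1089 (V = 33**2 = 1089)
V*Q(61) = 1089*29 = 31581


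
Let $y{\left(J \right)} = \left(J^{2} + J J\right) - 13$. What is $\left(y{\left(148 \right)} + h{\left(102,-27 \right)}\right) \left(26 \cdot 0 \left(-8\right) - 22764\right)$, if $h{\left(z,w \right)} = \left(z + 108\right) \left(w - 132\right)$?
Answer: $-236859420$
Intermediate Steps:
$y{\left(J \right)} = -13 + 2 J^{2}$ ($y{\left(J \right)} = \left(J^{2} + J^{2}\right) - 13 = 2 J^{2} - 13 = -13 + 2 J^{2}$)
$h{\left(z,w \right)} = \left(-132 + w\right) \left(108 + z\right)$ ($h{\left(z,w \right)} = \left(108 + z\right) \left(-132 + w\right) = \left(-132 + w\right) \left(108 + z\right)$)
$\left(y{\left(148 \right)} + h{\left(102,-27 \right)}\right) \left(26 \cdot 0 \left(-8\right) - 22764\right) = \left(\left(-13 + 2 \cdot 148^{2}\right) - 33390\right) \left(26 \cdot 0 \left(-8\right) - 22764\right) = \left(\left(-13 + 2 \cdot 21904\right) - 33390\right) \left(0 \left(-8\right) - 22764\right) = \left(\left(-13 + 43808\right) - 33390\right) \left(0 - 22764\right) = \left(43795 - 33390\right) \left(-22764\right) = 10405 \left(-22764\right) = -236859420$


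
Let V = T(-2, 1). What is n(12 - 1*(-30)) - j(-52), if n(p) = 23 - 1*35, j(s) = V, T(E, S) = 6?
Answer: -18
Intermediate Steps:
V = 6
j(s) = 6
n(p) = -12 (n(p) = 23 - 35 = -12)
n(12 - 1*(-30)) - j(-52) = -12 - 1*6 = -12 - 6 = -18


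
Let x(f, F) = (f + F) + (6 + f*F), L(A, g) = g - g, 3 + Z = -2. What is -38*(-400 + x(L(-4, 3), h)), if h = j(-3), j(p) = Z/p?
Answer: 44726/3 ≈ 14909.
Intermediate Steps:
Z = -5 (Z = -3 - 2 = -5)
j(p) = -5/p
L(A, g) = 0
h = 5/3 (h = -5/(-3) = -5*(-⅓) = 5/3 ≈ 1.6667)
x(f, F) = 6 + F + f + F*f (x(f, F) = (F + f) + (6 + F*f) = 6 + F + f + F*f)
-38*(-400 + x(L(-4, 3), h)) = -38*(-400 + (6 + 5/3 + 0 + (5/3)*0)) = -38*(-400 + (6 + 5/3 + 0 + 0)) = -38*(-400 + 23/3) = -38*(-1177/3) = 44726/3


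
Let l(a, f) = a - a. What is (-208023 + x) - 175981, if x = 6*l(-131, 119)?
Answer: -384004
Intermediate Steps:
l(a, f) = 0
x = 0 (x = 6*0 = 0)
(-208023 + x) - 175981 = (-208023 + 0) - 175981 = -208023 - 175981 = -384004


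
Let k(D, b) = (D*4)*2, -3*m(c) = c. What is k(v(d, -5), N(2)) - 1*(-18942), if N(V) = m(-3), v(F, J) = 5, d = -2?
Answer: 18982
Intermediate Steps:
m(c) = -c/3
N(V) = 1 (N(V) = -⅓*(-3) = 1)
k(D, b) = 8*D (k(D, b) = (4*D)*2 = 8*D)
k(v(d, -5), N(2)) - 1*(-18942) = 8*5 - 1*(-18942) = 40 + 18942 = 18982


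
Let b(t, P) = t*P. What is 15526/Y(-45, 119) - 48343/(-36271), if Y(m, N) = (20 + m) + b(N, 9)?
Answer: 306855162/18969733 ≈ 16.176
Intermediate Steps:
b(t, P) = P*t
Y(m, N) = 20 + m + 9*N (Y(m, N) = (20 + m) + 9*N = 20 + m + 9*N)
15526/Y(-45, 119) - 48343/(-36271) = 15526/(20 - 45 + 9*119) - 48343/(-36271) = 15526/(20 - 45 + 1071) - 48343*(-1/36271) = 15526/1046 + 48343/36271 = 15526*(1/1046) + 48343/36271 = 7763/523 + 48343/36271 = 306855162/18969733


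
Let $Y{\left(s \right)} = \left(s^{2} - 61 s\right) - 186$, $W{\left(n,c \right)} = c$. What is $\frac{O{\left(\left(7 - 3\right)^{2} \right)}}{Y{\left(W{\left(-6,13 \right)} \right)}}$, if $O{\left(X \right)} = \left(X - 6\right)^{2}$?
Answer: $- \frac{10}{81} \approx -0.12346$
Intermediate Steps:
$O{\left(X \right)} = \left(-6 + X\right)^{2}$
$Y{\left(s \right)} = -186 + s^{2} - 61 s$
$\frac{O{\left(\left(7 - 3\right)^{2} \right)}}{Y{\left(W{\left(-6,13 \right)} \right)}} = \frac{\left(-6 + \left(7 - 3\right)^{2}\right)^{2}}{-186 + 13^{2} - 793} = \frac{\left(-6 + 4^{2}\right)^{2}}{-186 + 169 - 793} = \frac{\left(-6 + 16\right)^{2}}{-810} = 10^{2} \left(- \frac{1}{810}\right) = 100 \left(- \frac{1}{810}\right) = - \frac{10}{81}$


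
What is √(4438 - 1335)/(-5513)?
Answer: -√3103/5513 ≈ -0.010104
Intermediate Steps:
√(4438 - 1335)/(-5513) = √3103*(-1/5513) = -√3103/5513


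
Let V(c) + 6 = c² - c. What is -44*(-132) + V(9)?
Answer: 5874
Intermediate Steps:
V(c) = -6 + c² - c (V(c) = -6 + (c² - c) = -6 + c² - c)
-44*(-132) + V(9) = -44*(-132) + (-6 + 9² - 1*9) = 5808 + (-6 + 81 - 9) = 5808 + 66 = 5874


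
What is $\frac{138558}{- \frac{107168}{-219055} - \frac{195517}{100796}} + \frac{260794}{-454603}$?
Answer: $- \frac{463598183017199483026}{4853170501338107} \approx -95525.0$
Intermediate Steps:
$\frac{138558}{- \frac{107168}{-219055} - \frac{195517}{100796}} + \frac{260794}{-454603} = \frac{138558}{\left(-107168\right) \left(- \frac{1}{219055}\right) - \frac{195517}{100796}} + 260794 \left(- \frac{1}{454603}\right) = \frac{138558}{\frac{107168}{219055} - \frac{195517}{100796}} - \frac{260794}{454603} = \frac{138558}{- \frac{32026870707}{22079867780}} - \frac{260794}{454603} = 138558 \left(- \frac{22079867780}{32026870707}\right) - \frac{260794}{454603} = - \frac{1019780773287080}{10675623569} - \frac{260794}{454603} = - \frac{463598183017199483026}{4853170501338107}$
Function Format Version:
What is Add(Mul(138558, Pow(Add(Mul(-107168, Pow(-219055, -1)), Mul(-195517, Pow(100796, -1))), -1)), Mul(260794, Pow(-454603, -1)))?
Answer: Rational(-463598183017199483026, 4853170501338107) ≈ -95525.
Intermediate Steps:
Add(Mul(138558, Pow(Add(Mul(-107168, Pow(-219055, -1)), Mul(-195517, Pow(100796, -1))), -1)), Mul(260794, Pow(-454603, -1))) = Add(Mul(138558, Pow(Add(Mul(-107168, Rational(-1, 219055)), Mul(-195517, Rational(1, 100796))), -1)), Mul(260794, Rational(-1, 454603))) = Add(Mul(138558, Pow(Add(Rational(107168, 219055), Rational(-195517, 100796)), -1)), Rational(-260794, 454603)) = Add(Mul(138558, Pow(Rational(-32026870707, 22079867780), -1)), Rational(-260794, 454603)) = Add(Mul(138558, Rational(-22079867780, 32026870707)), Rational(-260794, 454603)) = Add(Rational(-1019780773287080, 10675623569), Rational(-260794, 454603)) = Rational(-463598183017199483026, 4853170501338107)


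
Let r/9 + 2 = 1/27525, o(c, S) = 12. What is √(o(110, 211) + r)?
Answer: I*√20202249/1835 ≈ 2.4494*I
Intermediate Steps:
r = -165147/9175 (r = -18 + 9/27525 = -18 + 9*(1/27525) = -18 + 3/9175 = -165147/9175 ≈ -18.000)
√(o(110, 211) + r) = √(12 - 165147/9175) = √(-55047/9175) = I*√20202249/1835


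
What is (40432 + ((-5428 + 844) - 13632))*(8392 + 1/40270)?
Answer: 3753902401828/20135 ≈ 1.8644e+8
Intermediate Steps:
(40432 + ((-5428 + 844) - 13632))*(8392 + 1/40270) = (40432 + (-4584 - 13632))*(8392 + 1/40270) = (40432 - 18216)*(337945841/40270) = 22216*(337945841/40270) = 3753902401828/20135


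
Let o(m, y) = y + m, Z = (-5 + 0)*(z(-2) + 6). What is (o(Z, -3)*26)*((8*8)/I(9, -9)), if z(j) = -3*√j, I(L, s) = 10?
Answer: -27456/5 + 2496*I*√2 ≈ -5491.2 + 3529.9*I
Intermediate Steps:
Z = -30 + 15*I*√2 (Z = (-5 + 0)*(-3*I*√2 + 6) = -5*(-3*I*√2 + 6) = -5*(6 - 3*I*√2) = -30 + 15*I*√2 ≈ -30.0 + 21.213*I)
o(m, y) = m + y
(o(Z, -3)*26)*((8*8)/I(9, -9)) = (((-30 + 15*I*√2) - 3)*26)*((8*8)/10) = ((-33 + 15*I*√2)*26)*(64*(⅒)) = (-858 + 390*I*√2)*(32/5) = -27456/5 + 2496*I*√2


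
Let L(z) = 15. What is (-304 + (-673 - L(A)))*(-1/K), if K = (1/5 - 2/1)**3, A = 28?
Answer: -124000/729 ≈ -170.10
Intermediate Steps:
K = -729/125 (K = (1*(1/5) - 2*1)**3 = (1/5 - 2)**3 = (-9/5)**3 = -729/125 ≈ -5.8320)
(-304 + (-673 - L(A)))*(-1/K) = (-304 + (-673 - 1*15))*(-1/(-729/125)) = (-304 + (-673 - 15))*(-1*(-125/729)) = (-304 - 688)*(125/729) = -992*125/729 = -124000/729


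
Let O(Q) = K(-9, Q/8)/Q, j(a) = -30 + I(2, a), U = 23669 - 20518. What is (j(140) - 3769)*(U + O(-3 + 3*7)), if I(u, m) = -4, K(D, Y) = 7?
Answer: -215725175/18 ≈ -1.1985e+7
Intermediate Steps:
U = 3151
j(a) = -34 (j(a) = -30 - 4 = -34)
O(Q) = 7/Q
(j(140) - 3769)*(U + O(-3 + 3*7)) = (-34 - 3769)*(3151 + 7/(-3 + 3*7)) = -3803*(3151 + 7/(-3 + 21)) = -3803*(3151 + 7/18) = -3803*56725/18 = -215725175/18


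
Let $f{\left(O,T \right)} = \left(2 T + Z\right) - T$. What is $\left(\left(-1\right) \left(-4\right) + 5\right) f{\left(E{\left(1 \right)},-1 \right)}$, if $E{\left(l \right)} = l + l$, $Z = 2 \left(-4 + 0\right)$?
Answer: $-81$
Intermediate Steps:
$Z = -8$ ($Z = 2 \left(-4\right) = -8$)
$E{\left(l \right)} = 2 l$
$f{\left(O,T \right)} = -8 + T$ ($f{\left(O,T \right)} = \left(2 T - 8\right) - T = \left(-8 + 2 T\right) - T = -8 + T$)
$\left(\left(-1\right) \left(-4\right) + 5\right) f{\left(E{\left(1 \right)},-1 \right)} = \left(\left(-1\right) \left(-4\right) + 5\right) \left(-8 - 1\right) = \left(4 + 5\right) \left(-9\right) = 9 \left(-9\right) = -81$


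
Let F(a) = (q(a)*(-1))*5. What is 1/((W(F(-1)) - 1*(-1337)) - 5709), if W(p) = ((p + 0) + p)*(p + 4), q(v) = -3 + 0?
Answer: -1/3802 ≈ -0.00026302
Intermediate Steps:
q(v) = -3
F(a) = 15 (F(a) = -3*(-1)*5 = 3*5 = 15)
W(p) = 2*p*(4 + p) (W(p) = (p + p)*(4 + p) = (2*p)*(4 + p) = 2*p*(4 + p))
1/((W(F(-1)) - 1*(-1337)) - 5709) = 1/((2*15*(4 + 15) - 1*(-1337)) - 5709) = 1/((2*15*19 + 1337) - 5709) = 1/((570 + 1337) - 5709) = 1/(1907 - 5709) = 1/(-3802) = -1/3802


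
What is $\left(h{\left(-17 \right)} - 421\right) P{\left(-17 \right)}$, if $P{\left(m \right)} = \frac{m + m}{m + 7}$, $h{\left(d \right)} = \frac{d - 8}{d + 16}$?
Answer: $- \frac{6732}{5} \approx -1346.4$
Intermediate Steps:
$h{\left(d \right)} = \frac{-8 + d}{16 + d}$
$P{\left(m \right)} = \frac{2 m}{7 + m}$
$\left(h{\left(-17 \right)} - 421\right) P{\left(-17 \right)} = \left(\frac{-8 - 17}{16 - 17} - 421\right) 2 \left(-17\right) \frac{1}{7 - 17} = \left(\frac{1}{-1} \left(-25\right) - 421\right) 2 \left(-17\right) \frac{1}{-10} = \left(\left(-1\right) \left(-25\right) - 421\right) 2 \left(-17\right) \left(- \frac{1}{10}\right) = \left(25 - 421\right) \frac{17}{5} = \left(-396\right) \frac{17}{5} = - \frac{6732}{5}$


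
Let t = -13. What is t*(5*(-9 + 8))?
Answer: 65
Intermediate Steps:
t*(5*(-9 + 8)) = -65*(-9 + 8) = -65*(-1) = -13*(-5) = 65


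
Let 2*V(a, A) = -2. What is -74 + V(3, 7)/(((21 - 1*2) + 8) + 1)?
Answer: -2073/28 ≈ -74.036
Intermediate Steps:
V(a, A) = -1 (V(a, A) = (½)*(-2) = -1)
-74 + V(3, 7)/(((21 - 1*2) + 8) + 1) = -74 - 1/(((21 - 1*2) + 8) + 1) = -74 - 1/(((21 - 2) + 8) + 1) = -74 - 1/((19 + 8) + 1) = -74 - 1/(27 + 1) = -74 - 1/28 = -2073/28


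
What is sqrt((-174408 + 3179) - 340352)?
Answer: I*sqrt(511581) ≈ 715.25*I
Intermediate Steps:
sqrt((-174408 + 3179) - 340352) = sqrt(-171229 - 340352) = sqrt(-511581) = I*sqrt(511581)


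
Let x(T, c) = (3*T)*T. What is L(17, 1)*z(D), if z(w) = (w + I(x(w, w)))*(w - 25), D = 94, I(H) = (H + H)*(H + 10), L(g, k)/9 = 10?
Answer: 8730504752220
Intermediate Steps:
x(T, c) = 3*T²
L(g, k) = 90 (L(g, k) = 9*10 = 90)
I(H) = 2*H*(10 + H) (I(H) = (2*H)*(10 + H) = 2*H*(10 + H))
z(w) = (-25 + w)*(w + 6*w²*(10 + 3*w²)) (z(w) = (w + 2*(3*w²)*(10 + 3*w²))*(w - 25) = (w + 6*w²*(10 + 3*w²))*(-25 + w) = (-25 + w)*(w + 6*w²*(10 + 3*w²)))
L(17, 1)*z(D) = 90*(94*(-25 - 1499*94 - 450*94³ + 18*94⁴ + 60*94²)) = 90*(94*(-25 - 140906 - 450*830584 + 18*78074896 + 60*8836)) = 90*(94*(-25 - 140906 - 373762800 + 1405348128 + 530160)) = 90*(94*1031974557) = 90*97005608358 = 8730504752220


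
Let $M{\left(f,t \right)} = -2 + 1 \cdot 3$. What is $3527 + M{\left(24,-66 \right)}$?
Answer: $3528$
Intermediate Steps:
$M{\left(f,t \right)} = 1$ ($M{\left(f,t \right)} = -2 + 3 = 1$)
$3527 + M{\left(24,-66 \right)} = 3527 + 1 = 3528$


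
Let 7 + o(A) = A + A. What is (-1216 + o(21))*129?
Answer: -152349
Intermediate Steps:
o(A) = -7 + 2*A (o(A) = -7 + (A + A) = -7 + 2*A)
(-1216 + o(21))*129 = (-1216 + (-7 + 2*21))*129 = (-1216 + (-7 + 42))*129 = (-1216 + 35)*129 = -1181*129 = -152349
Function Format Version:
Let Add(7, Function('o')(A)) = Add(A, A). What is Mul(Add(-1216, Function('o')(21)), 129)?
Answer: -152349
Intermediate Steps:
Function('o')(A) = Add(-7, Mul(2, A)) (Function('o')(A) = Add(-7, Add(A, A)) = Add(-7, Mul(2, A)))
Mul(Add(-1216, Function('o')(21)), 129) = Mul(Add(-1216, Add(-7, Mul(2, 21))), 129) = Mul(Add(-1216, Add(-7, 42)), 129) = Mul(Add(-1216, 35), 129) = Mul(-1181, 129) = -152349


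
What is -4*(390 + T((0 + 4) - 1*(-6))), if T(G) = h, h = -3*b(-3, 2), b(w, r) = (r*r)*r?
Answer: -1464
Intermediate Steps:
b(w, r) = r³ (b(w, r) = r²*r = r³)
h = -24 (h = -3*2³ = -3*8 = -24)
T(G) = -24
-4*(390 + T((0 + 4) - 1*(-6))) = -4*(390 - 24) = -4*366 = -1464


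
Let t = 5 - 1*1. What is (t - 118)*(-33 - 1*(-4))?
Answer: 3306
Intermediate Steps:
t = 4 (t = 5 - 1 = 4)
(t - 118)*(-33 - 1*(-4)) = (4 - 118)*(-33 - 1*(-4)) = -114*(-33 + 4) = -114*(-29) = 3306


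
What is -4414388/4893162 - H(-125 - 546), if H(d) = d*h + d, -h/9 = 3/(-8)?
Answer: 57440297233/19572648 ≈ 2934.7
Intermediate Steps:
h = 27/8 (h = -27/(-8) = -27*(-1)/8 = -9*(-3/8) = 27/8 ≈ 3.3750)
H(d) = 35*d/8 (H(d) = d*(27/8) + d = 27*d/8 + d = 35*d/8)
-4414388/4893162 - H(-125 - 546) = -4414388/4893162 - 35*(-125 - 546)/8 = -4414388*1/4893162 - 35*(-671)/8 = -2207194/2446581 - 1*(-23485/8) = -2207194/2446581 + 23485/8 = 57440297233/19572648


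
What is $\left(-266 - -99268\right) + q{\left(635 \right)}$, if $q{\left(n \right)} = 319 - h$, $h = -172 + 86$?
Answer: $99407$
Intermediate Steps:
$h = -86$
$q{\left(n \right)} = 405$ ($q{\left(n \right)} = 319 - -86 = 319 + 86 = 405$)
$\left(-266 - -99268\right) + q{\left(635 \right)} = \left(-266 - -99268\right) + 405 = \left(-266 + 99268\right) + 405 = 99002 + 405 = 99407$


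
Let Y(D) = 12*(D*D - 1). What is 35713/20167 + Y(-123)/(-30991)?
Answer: -2554254929/624995497 ≈ -4.0868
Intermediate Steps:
Y(D) = -12 + 12*D² (Y(D) = 12*(D² - 1) = 12*(-1 + D²) = -12 + 12*D²)
35713/20167 + Y(-123)/(-30991) = 35713/20167 + (-12 + 12*(-123)²)/(-30991) = 35713*(1/20167) + (-12 + 12*15129)*(-1/30991) = 35713/20167 + (-12 + 181548)*(-1/30991) = 35713/20167 + 181536*(-1/30991) = 35713/20167 - 181536/30991 = -2554254929/624995497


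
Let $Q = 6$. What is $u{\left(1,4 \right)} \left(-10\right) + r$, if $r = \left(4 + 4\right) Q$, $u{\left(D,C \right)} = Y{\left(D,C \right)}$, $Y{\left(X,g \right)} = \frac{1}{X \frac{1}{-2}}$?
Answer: $68$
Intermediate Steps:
$Y{\left(X,g \right)} = - \frac{2}{X}$ ($Y{\left(X,g \right)} = \frac{1}{X \left(- \frac{1}{2}\right)} = \frac{1}{\left(- \frac{1}{2}\right) X} = - \frac{2}{X}$)
$u{\left(D,C \right)} = - \frac{2}{D}$
$r = 48$ ($r = \left(4 + 4\right) 6 = 8 \cdot 6 = 48$)
$u{\left(1,4 \right)} \left(-10\right) + r = - \frac{2}{1} \left(-10\right) + 48 = \left(-2\right) 1 \left(-10\right) + 48 = \left(-2\right) \left(-10\right) + 48 = 20 + 48 = 68$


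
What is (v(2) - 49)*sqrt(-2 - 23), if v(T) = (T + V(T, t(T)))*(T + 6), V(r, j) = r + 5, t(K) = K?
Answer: 115*I ≈ 115.0*I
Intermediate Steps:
V(r, j) = 5 + r
v(T) = (5 + 2*T)*(6 + T) (v(T) = (T + (5 + T))*(T + 6) = (5 + 2*T)*(6 + T))
(v(2) - 49)*sqrt(-2 - 23) = ((30 + 2*2**2 + 17*2) - 49)*sqrt(-2 - 23) = ((30 + 2*4 + 34) - 49)*sqrt(-25) = ((30 + 8 + 34) - 49)*(5*I) = (72 - 49)*(5*I) = 23*(5*I) = 115*I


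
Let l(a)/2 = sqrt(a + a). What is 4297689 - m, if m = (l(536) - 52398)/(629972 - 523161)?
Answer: 459040512177/106811 - 8*sqrt(67)/106811 ≈ 4.2977e+6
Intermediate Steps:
l(a) = 2*sqrt(2)*sqrt(a) (l(a) = 2*sqrt(a + a) = 2*sqrt(2*a) = 2*(sqrt(2)*sqrt(a)) = 2*sqrt(2)*sqrt(a))
m = -52398/106811 + 8*sqrt(67)/106811 (m = (2*sqrt(2)*sqrt(536) - 52398)/(629972 - 523161) = (2*sqrt(2)*(2*sqrt(134)) - 52398)/106811 = (8*sqrt(67) - 52398)*(1/106811) = (-52398 + 8*sqrt(67))*(1/106811) = -52398/106811 + 8*sqrt(67)/106811 ≈ -0.48995)
4297689 - m = 4297689 - (-52398/106811 + 8*sqrt(67)/106811) = 4297689 + (52398/106811 - 8*sqrt(67)/106811) = 459040512177/106811 - 8*sqrt(67)/106811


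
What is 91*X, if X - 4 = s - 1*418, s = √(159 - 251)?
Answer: -37674 + 182*I*√23 ≈ -37674.0 + 872.84*I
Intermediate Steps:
s = 2*I*√23 (s = √(-92) = 2*I*√23 ≈ 9.5917*I)
X = -414 + 2*I*√23 (X = 4 + (2*I*√23 - 1*418) = 4 + (2*I*√23 - 418) = 4 + (-418 + 2*I*√23) = -414 + 2*I*√23 ≈ -414.0 + 9.5917*I)
91*X = 91*(-414 + 2*I*√23) = -37674 + 182*I*√23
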